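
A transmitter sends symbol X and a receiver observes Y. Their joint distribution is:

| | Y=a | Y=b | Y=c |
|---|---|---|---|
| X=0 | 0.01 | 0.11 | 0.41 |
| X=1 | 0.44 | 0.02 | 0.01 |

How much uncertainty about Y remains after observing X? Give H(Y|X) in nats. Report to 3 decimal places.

Chain rule: H(Y|X) = H(X,Y) − H(X).
Marginals: p(X) = (0.5300, 0.4700), p(Y) = (0.4500, 0.1300, 0.4200).
H(X,Y) = 1.1399 nats; H(X) = 0.6913 nats.
H(Y|X) = 1.1399 − 0.6913 = 0.449 nats.

0.449 nats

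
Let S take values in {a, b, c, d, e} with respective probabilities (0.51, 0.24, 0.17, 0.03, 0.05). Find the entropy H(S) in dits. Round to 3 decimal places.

H(S) = −Σ p·log₁₀ p.
  −(0.51)·log₁₀(0.51) = 0.1491
  −(0.24)·log₁₀(0.24) = 0.1487
  −(0.17)·log₁₀(0.17) = 0.1308
  −(0.03)·log₁₀(0.03) = 0.0457
  −(0.05)·log₁₀(0.05) = 0.0651
Sum: 0.1491 + 0.1487 + 0.1308 + 0.0457 + 0.0651 = 0.539 dits.

0.539 dits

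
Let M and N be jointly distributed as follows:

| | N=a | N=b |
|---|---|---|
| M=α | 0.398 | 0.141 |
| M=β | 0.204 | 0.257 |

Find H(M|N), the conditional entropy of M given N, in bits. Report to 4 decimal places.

0.9293 bits

Marginals: p(M) = (0.5390, 0.4610), p(N) = (0.6020, 0.3980).
H(M|N) = Σ p(N) · H(M|N=·).
  N=a: p=0.6020, H(M|N=a) = 0.9237
  N=b: p=0.3980, H(M|N=b) = 0.9378
Weighted sum = 0.9293 bits.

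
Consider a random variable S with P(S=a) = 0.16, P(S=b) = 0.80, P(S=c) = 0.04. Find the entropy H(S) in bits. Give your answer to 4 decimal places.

H(S) = −Σ p·log₂ p.
  −(0.16)·log₂(0.16) = 0.42302
  −(0.80)·log₂(0.80) = 0.25754
  −(0.04)·log₂(0.04) = 0.18575
Sum: 0.42302 + 0.25754 + 0.18575 = 0.8663 bits.

0.8663 bits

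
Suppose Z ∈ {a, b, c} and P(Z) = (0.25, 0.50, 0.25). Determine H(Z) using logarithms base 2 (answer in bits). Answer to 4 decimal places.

1.5000 bits

H(Z) = −Σ p·log₂ p.
  −(0.25)·log₂(0.25) = 0.50000
  −(0.50)·log₂(0.50) = 0.50000
  −(0.25)·log₂(0.25) = 0.50000
Sum: 0.50000 + 0.50000 + 0.50000 = 1.5000 bits.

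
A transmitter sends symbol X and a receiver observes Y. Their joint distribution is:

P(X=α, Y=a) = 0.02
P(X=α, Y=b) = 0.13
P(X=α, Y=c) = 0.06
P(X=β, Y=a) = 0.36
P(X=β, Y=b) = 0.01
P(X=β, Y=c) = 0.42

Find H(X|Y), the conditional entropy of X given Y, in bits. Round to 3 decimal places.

Marginals: p(X) = (0.2100, 0.7900), p(Y) = (0.3800, 0.1400, 0.4800).
H(X|Y) = Σ p(Y) · H(X|Y=·).
  Y=a: p=0.3800, H(X|Y=a) = 0.2975
  Y=b: p=0.1400, H(X|Y=b) = 0.3712
  Y=c: p=0.4800, H(X|Y=c) = 0.5436
Weighted sum = 0.426 bits.

0.426 bits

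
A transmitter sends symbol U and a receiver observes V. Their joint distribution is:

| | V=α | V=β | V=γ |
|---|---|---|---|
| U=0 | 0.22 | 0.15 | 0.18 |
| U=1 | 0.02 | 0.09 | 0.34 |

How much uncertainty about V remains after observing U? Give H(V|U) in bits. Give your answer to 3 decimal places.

1.298 bits

Chain rule: H(V|U) = H(U,V) − H(U).
Marginals: p(U) = (0.5500, 0.4500), p(V) = (0.2400, 0.2400, 0.5200).
H(U,V) = 2.2911 bits; H(U) = 0.9928 bits.
H(V|U) = 2.2911 − 0.9928 = 1.298 bits.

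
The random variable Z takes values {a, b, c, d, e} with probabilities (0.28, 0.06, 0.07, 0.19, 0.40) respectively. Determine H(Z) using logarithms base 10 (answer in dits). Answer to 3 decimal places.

H(Z) = −Σ p·log₁₀ p.
  −(0.28)·log₁₀(0.28) = 0.1548
  −(0.06)·log₁₀(0.06) = 0.0733
  −(0.07)·log₁₀(0.07) = 0.0808
  −(0.19)·log₁₀(0.19) = 0.1370
  −(0.40)·log₁₀(0.40) = 0.1592
Sum: 0.1548 + 0.0733 + 0.0808 + 0.1370 + 0.1592 = 0.605 dits.

0.605 dits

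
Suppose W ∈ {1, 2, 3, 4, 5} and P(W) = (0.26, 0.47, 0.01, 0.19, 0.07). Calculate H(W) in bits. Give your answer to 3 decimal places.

1.807 bits

H(W) = −Σ p·log₂ p.
  −(0.26)·log₂(0.26) = 0.5053
  −(0.47)·log₂(0.47) = 0.5120
  −(0.01)·log₂(0.01) = 0.0664
  −(0.19)·log₂(0.19) = 0.4552
  −(0.07)·log₂(0.07) = 0.2686
Sum: 0.5053 + 0.5120 + 0.0664 + 0.4552 + 0.2686 = 1.807 bits.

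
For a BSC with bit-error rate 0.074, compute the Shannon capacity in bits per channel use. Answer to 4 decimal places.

Binary symmetric channel: C = 1 − h₂(ε) where h₂ is the binary entropy function.
h₂(0.074) = −0.074·log₂0.074 − 0.926·log₂0.926 = 0.3807.
C = 1 − 0.3807 = 0.6193 bits per channel use.

0.6193 bits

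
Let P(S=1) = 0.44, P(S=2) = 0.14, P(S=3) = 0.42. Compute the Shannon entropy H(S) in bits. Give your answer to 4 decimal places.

H(S) = −Σ p·log₂ p.
  −(0.44)·log₂(0.44) = 0.52115
  −(0.14)·log₂(0.14) = 0.39711
  −(0.42)·log₂(0.42) = 0.52565
Sum: 0.52115 + 0.39711 + 0.52565 = 1.4439 bits.

1.4439 bits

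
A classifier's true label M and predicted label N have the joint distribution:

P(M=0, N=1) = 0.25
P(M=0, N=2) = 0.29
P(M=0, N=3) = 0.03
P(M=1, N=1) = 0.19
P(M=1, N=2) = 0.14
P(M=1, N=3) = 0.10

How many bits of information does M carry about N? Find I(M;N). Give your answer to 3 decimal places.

Marginals: p(M) = (0.5700, 0.4300), p(N) = (0.4400, 0.4300, 0.1300).
I(M;N) = Σ p(x,y)·log₂[p(x,y)/(p(x)p(y))].
  (0,1): 0.25·log₂(0.9968) = -0.0012
  (0,2): 0.29·log₂(1.1832) = 0.0704
  (0,3): 0.03·log₂(0.4049) = -0.0391
  (1,1): 0.19·log₂(1.0042) = 0.0012
  (1,2): 0.14·log₂(0.7572) = -0.0562
  (1,3): 0.10·log₂(1.7889) = 0.0839
Sum = 0.059 bits.

0.059 bits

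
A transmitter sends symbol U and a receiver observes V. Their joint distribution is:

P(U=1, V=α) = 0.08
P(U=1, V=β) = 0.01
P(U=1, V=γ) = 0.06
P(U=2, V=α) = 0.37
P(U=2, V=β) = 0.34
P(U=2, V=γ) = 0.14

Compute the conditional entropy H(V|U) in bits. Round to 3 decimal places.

1.449 bits

Marginals: p(U) = (0.1500, 0.8500), p(V) = (0.4500, 0.3500, 0.2000).
H(V|U) = Σ p(U) · H(V|U=·).
  U=1: p=0.1500, H(V|U=1) = 1.2729
  U=2: p=0.8500, H(V|U=2) = 1.4797
Weighted sum = 1.449 bits.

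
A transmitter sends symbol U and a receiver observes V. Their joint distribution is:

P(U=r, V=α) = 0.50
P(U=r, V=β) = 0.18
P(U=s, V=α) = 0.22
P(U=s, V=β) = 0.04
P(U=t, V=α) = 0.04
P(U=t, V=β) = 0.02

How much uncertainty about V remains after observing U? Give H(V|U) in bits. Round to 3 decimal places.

Marginals: p(U) = (0.6800, 0.2600, 0.0600), p(V) = (0.7600, 0.2400).
H(V|U) = Σ p(U) · H(V|U=·).
  U=r: p=0.6800, H(V|U=r) = 0.8338
  U=s: p=0.2600, H(V|U=s) = 0.6194
  U=t: p=0.0600, H(V|U=t) = 0.9183
Weighted sum = 0.783 bits.

0.783 bits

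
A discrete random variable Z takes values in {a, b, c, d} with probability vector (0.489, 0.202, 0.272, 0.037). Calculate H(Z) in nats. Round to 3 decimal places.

1.149 nats

H(Z) = −Σ p·ln p.
  −(0.489)·ln(0.489) = 0.3498
  −(0.202)·ln(0.202) = 0.3231
  −(0.272)·ln(0.272) = 0.3541
  −(0.037)·ln(0.037) = 0.1220
Sum: 0.3498 + 0.3231 + 0.3541 + 0.1220 = 1.149 nats.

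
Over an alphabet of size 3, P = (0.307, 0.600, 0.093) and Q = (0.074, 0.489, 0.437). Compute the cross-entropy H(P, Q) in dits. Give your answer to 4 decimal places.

H(P,Q) = −Σ p·log₁₀ q.
  −0.307·log₁₀(0.074) = 0.34715
  −0.600·log₁₀(0.489) = 0.18641
  −0.093·log₁₀(0.437) = 0.03344
H(P,Q) = 0.5670 dits.

0.5670 dits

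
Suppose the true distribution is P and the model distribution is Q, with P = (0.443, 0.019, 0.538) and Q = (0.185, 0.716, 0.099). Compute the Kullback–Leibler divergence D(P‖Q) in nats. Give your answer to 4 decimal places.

1.2286 nats

D(P‖Q) = Σ p·ln(p/q).
  0.443·ln(0.443/0.185) = 0.38683
  0.019·ln(0.019/0.716) = -0.06896
  0.538·ln(0.538/0.099) = 0.91069
D(P‖Q) = 1.2286 nats.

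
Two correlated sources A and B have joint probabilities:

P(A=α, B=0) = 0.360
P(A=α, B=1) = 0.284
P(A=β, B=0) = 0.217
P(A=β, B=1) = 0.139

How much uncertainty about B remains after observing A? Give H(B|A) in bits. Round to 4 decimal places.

0.9811 bits

Chain rule: H(B|A) = H(A,B) − H(A).
Marginals: p(A) = (0.6440, 0.3560), p(B) = (0.5770, 0.4230).
H(A,B) = 1.9204 bits; H(A) = 0.9393 bits.
H(B|A) = 1.9204 − 0.9393 = 0.9811 bits.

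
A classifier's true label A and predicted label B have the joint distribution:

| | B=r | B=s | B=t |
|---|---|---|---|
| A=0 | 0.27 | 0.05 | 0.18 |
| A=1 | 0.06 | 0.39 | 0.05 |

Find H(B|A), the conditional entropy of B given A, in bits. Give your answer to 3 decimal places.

1.161 bits

Marginals: p(A) = (0.5000, 0.5000), p(B) = (0.3300, 0.4400, 0.2300).
H(B|A) = Σ p(A) · H(B|A=·).
  A=0: p=0.5000, H(B|A=0) = 1.3429
  A=1: p=0.5000, H(B|A=1) = 0.9789
Weighted sum = 1.161 bits.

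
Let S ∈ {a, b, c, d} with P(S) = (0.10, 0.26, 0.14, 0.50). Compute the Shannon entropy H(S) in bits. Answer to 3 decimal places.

H(S) = −Σ p·log₂ p.
  −(0.10)·log₂(0.10) = 0.3322
  −(0.26)·log₂(0.26) = 0.5053
  −(0.14)·log₂(0.14) = 0.3971
  −(0.50)·log₂(0.50) = 0.5000
Sum: 0.3322 + 0.5053 + 0.3971 + 0.5000 = 1.735 bits.

1.735 bits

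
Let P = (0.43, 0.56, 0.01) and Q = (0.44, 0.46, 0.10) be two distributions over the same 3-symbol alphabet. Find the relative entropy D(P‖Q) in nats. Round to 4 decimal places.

D(P‖Q) = Σ p·ln(p/q).
  0.43·ln(0.43/0.44) = -0.00989
  0.56·ln(0.56/0.46) = 0.11016
  0.01·ln(0.01/0.10) = -0.02303
D(P‖Q) = 0.0772 nats.

0.0772 nats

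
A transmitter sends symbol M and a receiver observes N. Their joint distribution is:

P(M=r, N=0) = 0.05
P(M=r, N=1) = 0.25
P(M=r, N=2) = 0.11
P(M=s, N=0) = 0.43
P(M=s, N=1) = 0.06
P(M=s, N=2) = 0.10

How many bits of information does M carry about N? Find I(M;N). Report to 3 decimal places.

0.316 bits

Marginals: p(M) = (0.4100, 0.5900), p(N) = (0.4800, 0.3100, 0.2100).
I(M;N) = H(M) + H(N) − H(M,N).
H(M) = 0.9765, H(N) = 1.5049, H(M,N) = 2.1657.
I(M;N) = 0.9765 + 1.5049 − 2.1657 = 0.316 bits.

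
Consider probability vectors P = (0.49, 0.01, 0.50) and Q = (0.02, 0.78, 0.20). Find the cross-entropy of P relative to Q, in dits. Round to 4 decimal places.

H(P,Q) = −Σ p·log₁₀ q.
  −0.49·log₁₀(0.02) = 0.83250
  −0.01·log₁₀(0.78) = 0.00108
  −0.50·log₁₀(0.20) = 0.34949
H(P,Q) = 1.1831 dits.

1.1831 dits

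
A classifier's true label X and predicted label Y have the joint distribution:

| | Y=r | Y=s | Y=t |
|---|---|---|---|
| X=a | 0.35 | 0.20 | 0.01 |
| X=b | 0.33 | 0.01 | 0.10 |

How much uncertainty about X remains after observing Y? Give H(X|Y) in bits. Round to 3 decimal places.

0.786 bits

Marginals: p(X) = (0.5600, 0.4400), p(Y) = (0.6800, 0.2100, 0.1100).
H(X|Y) = Σ p(Y) · H(X|Y=·).
  Y=r: p=0.6800, H(X|Y=r) = 0.9994
  Y=s: p=0.2100, H(X|Y=s) = 0.2762
  Y=t: p=0.1100, H(X|Y=t) = 0.4395
Weighted sum = 0.786 bits.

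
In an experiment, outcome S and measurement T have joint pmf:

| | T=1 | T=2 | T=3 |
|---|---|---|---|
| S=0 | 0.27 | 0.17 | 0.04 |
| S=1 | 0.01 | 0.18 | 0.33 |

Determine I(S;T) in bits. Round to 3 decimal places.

0.404 bits

Marginals: p(S) = (0.4800, 0.5200), p(T) = (0.2800, 0.3500, 0.3700).
I(S;T) = Σ p(x,y)·log₂[p(x,y)/(p(x)p(y))].
  (0,1): 0.27·log₂(2.0089) = 0.2717
  (0,2): 0.17·log₂(1.0119) = 0.0029
  (0,3): 0.04·log₂(0.2252) = -0.0860
  (1,1): 0.01·log₂(0.0687) = -0.0386
  (1,2): 0.18·log₂(0.9890) = -0.0029
  (1,3): 0.33·log₂(1.7152) = 0.2569
Sum = 0.404 bits.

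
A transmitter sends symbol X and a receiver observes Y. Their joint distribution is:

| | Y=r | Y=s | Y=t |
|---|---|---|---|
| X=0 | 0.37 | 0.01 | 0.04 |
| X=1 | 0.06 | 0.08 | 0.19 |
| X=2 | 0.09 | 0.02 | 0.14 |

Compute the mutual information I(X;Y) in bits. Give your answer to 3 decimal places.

Marginals: p(X) = (0.4200, 0.3300, 0.2500), p(Y) = (0.5200, 0.1100, 0.3700).
I(X;Y) = Σ p(x,y)·log₂[p(x,y)/(p(x)p(y))].
  (0,r): 0.37·log₂(1.6941) = 0.2814
  (0,s): 0.01·log₂(0.2165) = -0.0221
  (0,t): 0.04·log₂(0.2574) = -0.0783
  (1,r): 0.06·log₂(0.3497) = -0.0910
  (1,s): 0.08·log₂(2.2039) = 0.0912
  (1,t): 0.19·log₂(1.5561) = 0.1212
  (2,r): 0.09·log₂(0.6923) = -0.0477
  (2,s): 0.02·log₂(0.7273) = -0.0092
  (2,t): 0.14·log₂(1.5135) = 0.0837
Sum = 0.329 bits.

0.329 bits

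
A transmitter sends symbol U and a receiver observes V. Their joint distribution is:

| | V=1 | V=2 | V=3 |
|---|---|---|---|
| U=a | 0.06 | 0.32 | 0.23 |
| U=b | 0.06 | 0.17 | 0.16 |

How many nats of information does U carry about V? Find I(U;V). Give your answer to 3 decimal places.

Marginals: p(U) = (0.6100, 0.3900), p(V) = (0.1200, 0.4900, 0.3900).
I(U;V) = Σ p(x,y)·ln[p(x,y)/(p(x)p(y))].
  (a,1): 0.06·ln(0.8197) = -0.0119
  (a,2): 0.32·ln(1.0706) = 0.0218
  (a,3): 0.23·ln(0.9668) = -0.0078
  (b,1): 0.06·ln(1.2821) = 0.0149
  (b,2): 0.17·ln(0.8896) = -0.0199
  (b,3): 0.16·ln(1.0519) = 0.0081
Sum = 0.005 nats.

0.005 nats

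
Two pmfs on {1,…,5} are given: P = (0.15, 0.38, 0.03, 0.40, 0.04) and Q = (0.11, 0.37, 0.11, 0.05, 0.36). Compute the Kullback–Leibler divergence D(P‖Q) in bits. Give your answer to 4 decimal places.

1.0987 bits

D(P‖Q) = Σ p·log₂(p/q).
  0.15·log₂(0.15/0.11) = 0.06712
  0.38·log₂(0.38/0.37) = 0.01462
  0.03·log₂(0.03/0.11) = -0.05623
  0.40·log₂(0.40/0.05) = 1.20000
  0.04·log₂(0.04/0.36) = -0.12680
D(P‖Q) = 1.0987 bits.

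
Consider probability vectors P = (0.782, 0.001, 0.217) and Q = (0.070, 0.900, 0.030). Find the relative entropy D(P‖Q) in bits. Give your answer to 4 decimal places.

3.3324 bits

D(P‖Q) = Σ p·log₂(p/q).
  0.782·log₂(0.782/0.070) = 2.72272
  0.001·log₂(0.001/0.900) = -0.00981
  0.217·log₂(0.217/0.030) = 0.61946
D(P‖Q) = 3.3324 bits.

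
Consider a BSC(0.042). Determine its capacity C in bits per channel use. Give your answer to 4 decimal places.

0.7486 bits

Binary symmetric channel: C = 1 − h₂(ε) where h₂ is the binary entropy function.
h₂(0.042) = −0.042·log₂0.042 − 0.958·log₂0.958 = 0.2514.
C = 1 − 0.2514 = 0.7486 bits per channel use.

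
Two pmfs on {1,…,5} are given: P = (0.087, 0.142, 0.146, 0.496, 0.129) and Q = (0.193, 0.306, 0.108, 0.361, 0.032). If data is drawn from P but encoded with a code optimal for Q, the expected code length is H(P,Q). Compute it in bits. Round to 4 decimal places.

H(P,Q) = −Σ p·log₂ q.
  −0.087·log₂(0.193) = 0.20648
  −0.142·log₂(0.306) = 0.24259
  −0.146·log₂(0.108) = 0.46879
  −0.496·log₂(0.361) = 0.72908
  −0.129·log₂(0.032) = 0.64059
H(P,Q) = 2.2875 bits.

2.2875 bits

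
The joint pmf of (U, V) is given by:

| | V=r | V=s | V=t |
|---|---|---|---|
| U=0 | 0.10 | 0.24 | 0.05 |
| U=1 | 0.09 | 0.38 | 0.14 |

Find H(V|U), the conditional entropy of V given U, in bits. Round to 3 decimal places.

Chain rule: H(V|U) = H(U,V) − H(U).
Marginals: p(U) = (0.3900, 0.6100), p(V) = (0.1900, 0.6200, 0.1900).
H(U,V) = 2.2826 bits; H(U) = 0.9648 bits.
H(V|U) = 2.2826 − 0.9648 = 1.318 bits.

1.318 bits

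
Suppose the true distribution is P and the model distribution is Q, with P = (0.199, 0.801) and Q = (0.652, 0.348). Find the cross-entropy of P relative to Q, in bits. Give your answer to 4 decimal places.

H(P,Q) = −Σ p·log₂ q.
  −0.199·log₂(0.652) = 0.12279
  −0.801·log₂(0.348) = 1.21980
H(P,Q) = 1.3426 bits.

1.3426 bits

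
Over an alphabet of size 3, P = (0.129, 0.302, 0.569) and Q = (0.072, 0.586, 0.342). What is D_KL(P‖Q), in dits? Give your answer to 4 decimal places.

0.0715 dits

D(P‖Q) = Σ p·log₁₀(p/q).
  0.129·log₁₀(0.129/0.072) = 0.03267
  0.302·log₁₀(0.302/0.586) = -0.08694
  0.569·log₁₀(0.569/0.342) = 0.12580
D(P‖Q) = 0.0715 dits.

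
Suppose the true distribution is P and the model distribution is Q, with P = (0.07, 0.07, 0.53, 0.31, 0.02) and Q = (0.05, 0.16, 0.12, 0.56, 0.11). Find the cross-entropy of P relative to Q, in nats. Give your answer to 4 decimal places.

H(P,Q) = −Σ p·ln q.
  −0.07·ln(0.05) = 0.20970
  −0.07·ln(0.16) = 0.12828
  −0.53·ln(0.12) = 1.12374
  −0.31·ln(0.56) = 0.17974
  −0.02·ln(0.11) = 0.04415
H(P,Q) = 1.6856 nats.

1.6856 nats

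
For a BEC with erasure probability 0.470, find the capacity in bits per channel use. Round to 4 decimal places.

0.5300 bits

Binary erasure channel: capacity C = 1 − ε.
C = 1 − 0.470 = 0.5300 bits per channel use.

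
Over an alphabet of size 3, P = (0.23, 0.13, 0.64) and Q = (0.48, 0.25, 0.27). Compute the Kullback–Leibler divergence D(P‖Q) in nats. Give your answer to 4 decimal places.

0.2981 nats

D(P‖Q) = Σ p·ln(p/q).
  0.23·ln(0.23/0.48) = -0.16921
  0.13·ln(0.13/0.25) = -0.08501
  0.64·ln(0.64/0.27) = 0.55235
D(P‖Q) = 0.2981 nats.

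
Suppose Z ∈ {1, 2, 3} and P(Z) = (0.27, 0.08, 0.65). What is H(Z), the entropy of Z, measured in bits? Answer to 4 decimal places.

1.2055 bits

H(Z) = −Σ p·log₂ p.
  −(0.27)·log₂(0.27) = 0.51002
  −(0.08)·log₂(0.08) = 0.29151
  −(0.65)·log₂(0.65) = 0.40397
Sum: 0.51002 + 0.29151 + 0.40397 = 1.2055 bits.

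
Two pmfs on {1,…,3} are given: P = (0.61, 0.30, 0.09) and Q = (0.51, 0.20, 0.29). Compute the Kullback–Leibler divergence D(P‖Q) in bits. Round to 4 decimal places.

D(P‖Q) = Σ p·log₂(p/q).
  0.61·log₂(0.61/0.51) = 0.15757
  0.30·log₂(0.30/0.20) = 0.17549
  0.09·log₂(0.09/0.29) = -0.15193
D(P‖Q) = 0.1811 bits.

0.1811 bits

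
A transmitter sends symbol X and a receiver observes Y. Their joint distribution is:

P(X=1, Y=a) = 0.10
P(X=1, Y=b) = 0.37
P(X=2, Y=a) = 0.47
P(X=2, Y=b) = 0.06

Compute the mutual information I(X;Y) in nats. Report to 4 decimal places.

0.2529 nats

Marginals: p(X) = (0.4700, 0.5300), p(Y) = (0.5700, 0.4300).
I(X;Y) = Σ p(x,y)·ln[p(x,y)/(p(x)p(y))].
  (1,a): 0.10·ln(0.3733) = -0.09854
  (1,b): 0.37·ln(1.8308) = 0.22375
  (2,a): 0.47·ln(1.5558) = 0.20773
  (2,b): 0.06·ln(0.2633) = -0.08007
Sum = 0.2529 nats.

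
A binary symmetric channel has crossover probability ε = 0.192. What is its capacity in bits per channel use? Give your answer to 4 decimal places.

0.2944 bits

Binary symmetric channel: C = 1 − h₂(ε) where h₂ is the binary entropy function.
h₂(0.192) = −0.192·log₂0.192 − 0.808·log₂0.808 = 0.7056.
C = 1 − 0.7056 = 0.2944 bits per channel use.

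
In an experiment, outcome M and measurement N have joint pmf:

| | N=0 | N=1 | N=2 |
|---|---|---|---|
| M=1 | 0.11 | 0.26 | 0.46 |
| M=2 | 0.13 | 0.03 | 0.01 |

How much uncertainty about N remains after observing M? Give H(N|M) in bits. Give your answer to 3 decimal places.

Marginals: p(M) = (0.8300, 0.1700), p(N) = (0.2400, 0.2900, 0.4700).
H(N|M) = Σ p(M) · H(N|M=·).
  M=1: p=0.8300, H(N|M=1) = 1.3829
  M=2: p=0.1700, H(N|M=2) = 0.9780
Weighted sum = 1.314 bits.

1.314 bits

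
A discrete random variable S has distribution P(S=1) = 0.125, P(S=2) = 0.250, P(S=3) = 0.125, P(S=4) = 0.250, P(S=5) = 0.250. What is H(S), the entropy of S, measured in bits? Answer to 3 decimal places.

2.250 bits

H(S) = −Σ p·log₂ p.
  −(0.125)·log₂(0.125) = 0.3750
  −(0.250)·log₂(0.250) = 0.5000
  −(0.125)·log₂(0.125) = 0.3750
  −(0.250)·log₂(0.250) = 0.5000
  −(0.250)·log₂(0.250) = 0.5000
Sum: 0.3750 + 0.5000 + 0.3750 + 0.5000 + 0.5000 = 2.250 bits.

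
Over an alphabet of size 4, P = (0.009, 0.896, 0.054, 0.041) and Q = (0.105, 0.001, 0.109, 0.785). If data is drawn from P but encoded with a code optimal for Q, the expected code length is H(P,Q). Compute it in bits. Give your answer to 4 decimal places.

H(P,Q) = −Σ p·log₂ q.
  −0.009·log₂(0.105) = 0.02926
  −0.896·log₂(0.001) = 8.92934
  −0.054·log₂(0.109) = 0.17267
  −0.041·log₂(0.785) = 0.01432
H(P,Q) = 9.1456 bits.

9.1456 bits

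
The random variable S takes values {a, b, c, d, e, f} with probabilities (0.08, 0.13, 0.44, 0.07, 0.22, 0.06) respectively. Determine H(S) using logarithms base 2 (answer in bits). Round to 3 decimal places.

2.188 bits

H(S) = −Σ p·log₂ p.
  −(0.08)·log₂(0.08) = 0.2915
  −(0.13)·log₂(0.13) = 0.3826
  −(0.44)·log₂(0.44) = 0.5211
  −(0.07)·log₂(0.07) = 0.2686
  −(0.22)·log₂(0.22) = 0.4806
  −(0.06)·log₂(0.06) = 0.2435
Sum: 0.2915 + 0.3826 + 0.5211 + 0.2686 + 0.4806 + 0.2435 = 2.188 bits.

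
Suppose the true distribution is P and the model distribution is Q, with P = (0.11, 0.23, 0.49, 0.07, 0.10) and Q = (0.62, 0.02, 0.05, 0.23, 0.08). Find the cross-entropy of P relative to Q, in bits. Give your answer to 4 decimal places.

4.0045 bits

H(P,Q) = −Σ p·log₂ q.
  −0.11·log₂(0.62) = 0.07586
  −0.23·log₂(0.02) = 1.29809
  −0.49·log₂(0.05) = 2.11774
  −0.07·log₂(0.23) = 0.14842
  −0.10·log₂(0.08) = 0.36439
H(P,Q) = 4.0045 bits.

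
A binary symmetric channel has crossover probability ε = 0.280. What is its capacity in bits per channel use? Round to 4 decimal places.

Binary symmetric channel: C = 1 − h₂(ε) where h₂ is the binary entropy function.
h₂(0.280) = −0.280·log₂0.280 − 0.720·log₂0.720 = 0.8555.
C = 1 − 0.8555 = 0.1445 bits per channel use.

0.1445 bits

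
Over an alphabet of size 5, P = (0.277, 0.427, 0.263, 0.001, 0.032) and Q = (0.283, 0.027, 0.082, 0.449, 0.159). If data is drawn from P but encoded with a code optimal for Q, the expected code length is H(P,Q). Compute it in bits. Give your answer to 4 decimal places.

H(P,Q) = −Σ p·log₂ q.
  −0.277·log₂(0.283) = 0.50445
  −0.427·log₂(0.027) = 2.22505
  −0.263·log₂(0.082) = 0.94897
  −0.001·log₂(0.449) = 0.00116
  −0.032·log₂(0.159) = 0.08489
H(P,Q) = 3.7645 bits.

3.7645 bits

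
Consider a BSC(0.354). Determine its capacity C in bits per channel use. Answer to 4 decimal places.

Binary symmetric channel: C = 1 − h₂(ε) where h₂ is the binary entropy function.
h₂(0.354) = −0.354·log₂0.354 − 0.646·log₂0.646 = 0.9376.
C = 1 − 0.9376 = 0.0624 bits per channel use.

0.0624 bits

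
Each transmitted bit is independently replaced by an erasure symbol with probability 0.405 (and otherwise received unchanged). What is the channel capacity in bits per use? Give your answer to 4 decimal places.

Binary erasure channel: capacity C = 1 − ε.
C = 1 − 0.405 = 0.5950 bits per channel use.

0.5950 bits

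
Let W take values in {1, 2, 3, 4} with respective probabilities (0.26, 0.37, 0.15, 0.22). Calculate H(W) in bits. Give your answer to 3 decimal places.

H(W) = −Σ p·log₂ p.
  −(0.26)·log₂(0.26) = 0.5053
  −(0.37)·log₂(0.37) = 0.5307
  −(0.15)·log₂(0.15) = 0.4105
  −(0.22)·log₂(0.22) = 0.4806
Sum: 0.5053 + 0.5307 + 0.4105 + 0.4806 = 1.927 bits.

1.927 bits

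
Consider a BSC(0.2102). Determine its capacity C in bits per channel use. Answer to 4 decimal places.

0.2581 bits

Binary symmetric channel: C = 1 − h₂(ε) where h₂ is the binary entropy function.
h₂(0.2102) = −0.2102·log₂0.2102 − 0.7898·log₂0.7898 = 0.7419.
C = 1 − 0.7419 = 0.2581 bits per channel use.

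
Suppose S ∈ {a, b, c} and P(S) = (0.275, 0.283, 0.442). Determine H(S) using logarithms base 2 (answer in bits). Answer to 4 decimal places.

1.5482 bits

H(S) = −Σ p·log₂ p.
  −(0.275)·log₂(0.275) = 0.51219
  −(0.283)·log₂(0.283) = 0.51538
  −(0.442)·log₂(0.442) = 0.52062
Sum: 0.51219 + 0.51538 + 0.52062 = 1.5482 bits.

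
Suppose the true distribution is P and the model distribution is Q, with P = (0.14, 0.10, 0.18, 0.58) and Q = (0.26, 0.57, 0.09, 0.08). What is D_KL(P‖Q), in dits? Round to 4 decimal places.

D(P‖Q) = Σ p·log₁₀(p/q).
  0.14·log₁₀(0.14/0.26) = -0.03764
  0.10·log₁₀(0.10/0.57) = -0.07559
  0.18·log₁₀(0.18/0.09) = 0.05419
  0.58·log₁₀(0.58/0.08) = 0.49900
D(P‖Q) = 0.4400 dits.

0.4400 dits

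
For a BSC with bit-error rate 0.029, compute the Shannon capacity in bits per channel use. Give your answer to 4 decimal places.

Binary symmetric channel: C = 1 − h₂(ε) where h₂ is the binary entropy function.
h₂(0.029) = −0.029·log₂0.029 − 0.971·log₂0.971 = 0.1894.
C = 1 − 0.1894 = 0.8106 bits per channel use.

0.8106 bits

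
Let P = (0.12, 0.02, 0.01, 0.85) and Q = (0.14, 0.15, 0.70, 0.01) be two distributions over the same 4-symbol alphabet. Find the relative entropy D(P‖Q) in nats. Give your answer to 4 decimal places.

3.6750 nats

D(P‖Q) = Σ p·ln(p/q).
  0.12·ln(0.12/0.14) = -0.01850
  0.02·ln(0.02/0.15) = -0.04030
  0.01·ln(0.01/0.70) = -0.04248
  0.85·ln(0.85/0.01) = 3.77625
D(P‖Q) = 3.6750 nats.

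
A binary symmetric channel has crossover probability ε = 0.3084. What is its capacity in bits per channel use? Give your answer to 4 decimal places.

0.1087 bits

Binary symmetric channel: C = 1 − h₂(ε) where h₂ is the binary entropy function.
h₂(0.3084) = −0.3084·log₂0.3084 − 0.6916·log₂0.6916 = 0.8913.
C = 1 − 0.8913 = 0.1087 bits per channel use.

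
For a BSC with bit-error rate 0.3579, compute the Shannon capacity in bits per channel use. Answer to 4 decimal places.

Binary symmetric channel: C = 1 − h₂(ε) where h₂ is the binary entropy function.
h₂(0.3579) = −0.3579·log₂0.3579 − 0.6421·log₂0.6421 = 0.9409.
C = 1 − 0.9409 = 0.0591 bits per channel use.

0.0591 bits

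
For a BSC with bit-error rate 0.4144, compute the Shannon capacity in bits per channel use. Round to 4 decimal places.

Binary symmetric channel: C = 1 − h₂(ε) where h₂ is the binary entropy function.
h₂(0.4144) = −0.4144·log₂0.4144 − 0.5856·log₂0.5856 = 0.9788.
C = 1 − 0.9788 = 0.0212 bits per channel use.

0.0212 bits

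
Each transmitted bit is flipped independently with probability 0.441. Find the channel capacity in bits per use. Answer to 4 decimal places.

0.0101 bits

Binary symmetric channel: C = 1 − h₂(ε) where h₂ is the binary entropy function.
h₂(0.441) = −0.441·log₂0.441 − 0.559·log₂0.559 = 0.9899.
C = 1 − 0.9899 = 0.0101 bits per channel use.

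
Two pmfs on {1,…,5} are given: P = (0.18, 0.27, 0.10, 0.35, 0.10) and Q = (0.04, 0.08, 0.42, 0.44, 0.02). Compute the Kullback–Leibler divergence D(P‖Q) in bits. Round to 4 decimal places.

0.7740 bits

D(P‖Q) = Σ p·log₂(p/q).
  0.18·log₂(0.18/0.04) = 0.39059
  0.27·log₂(0.27/0.08) = 0.47382
  0.10·log₂(0.10/0.42) = -0.20704
  0.35·log₂(0.35/0.44) = -0.11555
  0.10·log₂(0.10/0.02) = 0.23219
D(P‖Q) = 0.7740 bits.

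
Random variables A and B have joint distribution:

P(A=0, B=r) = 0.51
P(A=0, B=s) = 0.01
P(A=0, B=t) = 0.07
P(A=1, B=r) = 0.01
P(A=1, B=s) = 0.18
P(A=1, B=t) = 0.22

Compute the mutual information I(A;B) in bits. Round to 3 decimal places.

0.617 bits

Marginals: p(A) = (0.5900, 0.4100), p(B) = (0.5200, 0.1900, 0.2900).
I(A;B) = Σ p(x,y)·log₂[p(x,y)/(p(x)p(y))].
  (0,r): 0.51·log₂(1.6623) = 0.3739
  (0,s): 0.01·log₂(0.0892) = -0.0349
  (0,t): 0.07·log₂(0.4091) = -0.0903
  (1,r): 0.01·log₂(0.0469) = -0.0441
  (1,s): 0.18·log₂(2.3107) = 0.2175
  (1,t): 0.22·log₂(1.8503) = 0.1953
Sum = 0.617 bits.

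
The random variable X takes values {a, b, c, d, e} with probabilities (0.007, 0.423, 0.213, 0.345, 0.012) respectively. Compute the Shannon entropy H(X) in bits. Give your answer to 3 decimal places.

H(X) = −Σ p·log₂ p.
  −(0.007)·log₂(0.007) = 0.0501
  −(0.423)·log₂(0.423) = 0.5251
  −(0.213)·log₂(0.213) = 0.4752
  −(0.345)·log₂(0.345) = 0.5297
  −(0.012)·log₂(0.012) = 0.0766
Sum: 0.0501 + 0.5251 + 0.4752 + 0.5297 + 0.0766 = 1.657 bits.

1.657 bits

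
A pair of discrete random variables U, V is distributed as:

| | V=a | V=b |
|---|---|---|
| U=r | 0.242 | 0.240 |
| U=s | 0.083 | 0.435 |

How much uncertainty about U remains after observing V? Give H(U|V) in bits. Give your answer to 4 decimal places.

0.9002 bits

Marginals: p(U) = (0.4820, 0.5180), p(V) = (0.3250, 0.6750).
H(U|V) = Σ p(V) · H(U|V=·).
  V=a: p=0.3250, H(U|V=a) = 0.8197
  V=b: p=0.6750, H(U|V=b) = 0.9389
Weighted sum = 0.9002 bits.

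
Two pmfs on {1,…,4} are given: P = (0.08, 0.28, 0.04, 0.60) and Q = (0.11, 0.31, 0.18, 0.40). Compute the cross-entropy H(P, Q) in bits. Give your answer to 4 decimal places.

H(P,Q) = −Σ p·log₂ q.
  −0.08·log₂(0.11) = 0.25475
  −0.28·log₂(0.31) = 0.47310
  −0.04·log₂(0.18) = 0.09896
  −0.60·log₂(0.40) = 0.79316
H(P,Q) = 1.6200 bits.

1.6200 bits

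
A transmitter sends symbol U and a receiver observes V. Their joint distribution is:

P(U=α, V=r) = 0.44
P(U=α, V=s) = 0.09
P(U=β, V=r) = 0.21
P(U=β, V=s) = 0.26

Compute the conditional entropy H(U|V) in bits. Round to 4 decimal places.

0.8778 bits

Marginals: p(U) = (0.5300, 0.4700), p(V) = (0.6500, 0.3500).
H(U|V) = Σ p(V) · H(U|V=·).
  V=r: p=0.6500, H(U|V=r) = 0.9077
  V=s: p=0.3500, H(U|V=s) = 0.8224
Weighted sum = 0.8778 bits.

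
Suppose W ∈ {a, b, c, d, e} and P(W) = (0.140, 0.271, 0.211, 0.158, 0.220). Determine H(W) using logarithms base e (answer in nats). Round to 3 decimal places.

H(W) = −Σ p·ln p.
  −(0.140)·ln(0.140) = 0.2753
  −(0.271)·ln(0.271) = 0.3538
  −(0.211)·ln(0.211) = 0.3283
  −(0.158)·ln(0.158) = 0.2915
  −(0.220)·ln(0.220) = 0.3331
Sum: 0.2753 + 0.3538 + 0.3283 + 0.2915 + 0.3331 = 1.582 nats.

1.582 nats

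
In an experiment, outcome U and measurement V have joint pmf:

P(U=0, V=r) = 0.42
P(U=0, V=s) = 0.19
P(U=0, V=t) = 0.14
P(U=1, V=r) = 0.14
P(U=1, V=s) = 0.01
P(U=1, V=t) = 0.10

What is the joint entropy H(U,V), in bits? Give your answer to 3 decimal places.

2.174 bits

H(U,V) = −Σ p(x,y)·log₂ p(x,y) over all 6 cells.
  cell (0,r): −0.42·log₂0.42 = 0.5256
  cell (0,s): −0.19·log₂0.19 = 0.4552
  cell (0,t): −0.14·log₂0.14 = 0.3971
  cell (1,r): −0.14·log₂0.14 = 0.3971
  cell (1,s): −0.01·log₂0.01 = 0.0664
  cell (1,t): −0.10·log₂0.10 = 0.3322
Sum = 2.174 bits.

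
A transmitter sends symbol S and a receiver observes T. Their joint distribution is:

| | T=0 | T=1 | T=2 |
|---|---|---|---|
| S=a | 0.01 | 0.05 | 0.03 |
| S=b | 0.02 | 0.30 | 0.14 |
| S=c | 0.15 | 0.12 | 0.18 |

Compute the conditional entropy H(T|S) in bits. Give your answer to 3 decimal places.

Chain rule: H(T|S) = H(S,T) − H(S).
Marginals: p(S) = (0.0900, 0.4600, 0.4500), p(T) = (0.1800, 0.4700, 0.3500).
H(S,T) = 2.6883 bits; H(S) = 1.3464 bits.
H(T|S) = 2.6883 − 1.3464 = 1.342 bits.

1.342 bits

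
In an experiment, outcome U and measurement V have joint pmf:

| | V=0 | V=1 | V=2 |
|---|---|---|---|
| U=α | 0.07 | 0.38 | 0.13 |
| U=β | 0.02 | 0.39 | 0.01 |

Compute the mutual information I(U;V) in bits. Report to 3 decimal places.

Marginals: p(U) = (0.5800, 0.4200), p(V) = (0.0900, 0.7700, 0.1400).
I(U;V) = Σ p(x,y)·log₂[p(x,y)/(p(x)p(y))].
  (α,0): 0.07·log₂(1.3410) = 0.0296
  (α,1): 0.38·log₂(0.8509) = -0.0885
  (α,2): 0.13·log₂(1.6010) = 0.0883
  (β,0): 0.02·log₂(0.5291) = -0.0184
  (β,1): 0.39·log₂(1.2059) = 0.1054
  (β,2): 0.01·log₂(0.1701) = -0.0256
Sum = 0.091 bits.

0.091 bits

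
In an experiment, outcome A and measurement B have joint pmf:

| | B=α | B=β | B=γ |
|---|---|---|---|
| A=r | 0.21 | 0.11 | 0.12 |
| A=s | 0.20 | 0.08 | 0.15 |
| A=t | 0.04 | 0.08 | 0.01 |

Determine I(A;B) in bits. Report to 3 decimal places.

Marginals: p(A) = (0.4400, 0.4300, 0.1300), p(B) = (0.4500, 0.2700, 0.2800).
I(A;B) = H(A) + H(B) − H(A,B).
H(A) = 1.4274, H(B) = 1.5426, H(A,B) = 2.9003.
I(A;B) = 1.4274 + 1.5426 − 2.9003 = 0.070 bits.

0.070 bits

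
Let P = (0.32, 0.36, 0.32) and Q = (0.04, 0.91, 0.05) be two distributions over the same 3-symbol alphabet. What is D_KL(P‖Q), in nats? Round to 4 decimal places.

D(P‖Q) = Σ p·ln(p/q).
  0.32·ln(0.32/0.04) = 0.66542
  0.36·ln(0.36/0.91) = -0.33384
  0.32·ln(0.32/0.05) = 0.59402
D(P‖Q) = 0.9256 nats.

0.9256 nats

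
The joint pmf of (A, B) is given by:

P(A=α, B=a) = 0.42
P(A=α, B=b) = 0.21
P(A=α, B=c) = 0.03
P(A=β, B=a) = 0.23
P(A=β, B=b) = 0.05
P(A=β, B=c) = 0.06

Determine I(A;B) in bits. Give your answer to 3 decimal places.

0.049 bits

Marginals: p(A) = (0.6600, 0.3400), p(B) = (0.6500, 0.2600, 0.0900).
I(A;B) = H(A) + H(B) − H(A,B).
H(A) = 0.9248, H(B) = 1.2219, H(A,B) = 2.0975.
I(A;B) = 0.9248 + 1.2219 − 2.0975 = 0.049 bits.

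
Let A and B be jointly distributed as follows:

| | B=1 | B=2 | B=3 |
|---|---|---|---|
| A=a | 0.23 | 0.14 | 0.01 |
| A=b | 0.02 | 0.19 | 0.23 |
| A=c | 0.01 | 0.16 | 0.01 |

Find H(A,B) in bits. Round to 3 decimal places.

H(A,B) = −Σ p(x,y)·log₂ p(x,y) over all 9 cells.
  cell (a,1): −0.23·log₂0.23 = 0.4877
  cell (a,2): −0.14·log₂0.14 = 0.3971
  cell (a,3): −0.01·log₂0.01 = 0.0664
  cell (b,1): −0.02·log₂0.02 = 0.1129
  cell (b,2): −0.19·log₂0.19 = 0.4552
  cell (b,3): −0.23·log₂0.23 = 0.4877
  cell (c,1): −0.01·log₂0.01 = 0.0664
  cell (c,2): −0.16·log₂0.16 = 0.4230
  cell (c,3): −0.01·log₂0.01 = 0.0664
Sum = 2.563 bits.

2.563 bits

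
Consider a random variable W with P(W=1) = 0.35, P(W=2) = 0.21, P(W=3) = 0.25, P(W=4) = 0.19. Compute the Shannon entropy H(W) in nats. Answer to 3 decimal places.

H(W) = −Σ p·ln p.
  −(0.35)·ln(0.35) = 0.3674
  −(0.21)·ln(0.21) = 0.3277
  −(0.25)·ln(0.25) = 0.3466
  −(0.19)·ln(0.19) = 0.3155
Sum: 0.3674 + 0.3277 + 0.3466 + 0.3155 = 1.357 nats.

1.357 nats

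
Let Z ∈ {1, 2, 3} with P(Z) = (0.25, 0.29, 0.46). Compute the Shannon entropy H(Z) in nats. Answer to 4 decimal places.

H(Z) = −Σ p·ln p.
  −(0.25)·ln(0.25) = 0.34657
  −(0.29)·ln(0.29) = 0.35898
  −(0.46)·ln(0.46) = 0.35720
Sum: 0.34657 + 0.35898 + 0.35720 = 1.0628 nats.

1.0628 nats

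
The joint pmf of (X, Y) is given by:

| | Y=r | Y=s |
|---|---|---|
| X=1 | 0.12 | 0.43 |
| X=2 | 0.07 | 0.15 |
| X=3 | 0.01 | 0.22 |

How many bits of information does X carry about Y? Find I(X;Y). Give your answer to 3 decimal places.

Marginals: p(X) = (0.5500, 0.2200, 0.2300), p(Y) = (0.2000, 0.8000).
I(X;Y) = Σ p(x,y)·log₂[p(x,y)/(p(x)p(y))].
  (1,r): 0.12·log₂(1.0909) = 0.0151
  (1,s): 0.43·log₂(0.9773) = -0.0143
  (2,r): 0.07·log₂(1.5909) = 0.0469
  (2,s): 0.15·log₂(0.8523) = -0.0346
  (3,r): 0.01·log₂(0.2174) = -0.0220
  (3,s): 0.22·log₂(1.1957) = 0.0567
Sum = 0.048 bits.

0.048 bits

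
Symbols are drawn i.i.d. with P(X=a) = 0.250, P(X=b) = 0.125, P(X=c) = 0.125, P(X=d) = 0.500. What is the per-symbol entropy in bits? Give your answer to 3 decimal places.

1.750 bits

H(X) = −Σ p·log₂ p.
  −(0.250)·log₂(0.250) = 0.5000
  −(0.125)·log₂(0.125) = 0.3750
  −(0.125)·log₂(0.125) = 0.3750
  −(0.500)·log₂(0.500) = 0.5000
Sum: 0.5000 + 0.3750 + 0.3750 + 0.5000 = 1.750 bits.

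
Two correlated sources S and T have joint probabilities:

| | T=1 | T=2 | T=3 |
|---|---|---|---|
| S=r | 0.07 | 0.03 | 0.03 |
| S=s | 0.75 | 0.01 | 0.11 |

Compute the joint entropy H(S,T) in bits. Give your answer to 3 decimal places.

1.300 bits

H(S,T) = −Σ p(x,y)·log₂ p(x,y) over all 6 cells.
  cell (r,1): −0.07·log₂0.07 = 0.2686
  cell (r,2): −0.03·log₂0.03 = 0.1518
  cell (r,3): −0.03·log₂0.03 = 0.1518
  cell (s,1): −0.75·log₂0.75 = 0.3113
  cell (s,2): −0.01·log₂0.01 = 0.0664
  cell (s,3): −0.11·log₂0.11 = 0.3503
Sum = 1.300 bits.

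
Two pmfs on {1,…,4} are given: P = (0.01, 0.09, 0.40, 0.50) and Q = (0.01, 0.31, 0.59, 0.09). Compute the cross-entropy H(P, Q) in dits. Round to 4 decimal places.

0.6803 dits

H(P,Q) = −Σ p·log₁₀ q.
  −0.01·log₁₀(0.01) = 0.02000
  −0.09·log₁₀(0.31) = 0.04578
  −0.40·log₁₀(0.59) = 0.09166
  −0.50·log₁₀(0.09) = 0.52288
H(P,Q) = 0.6803 dits.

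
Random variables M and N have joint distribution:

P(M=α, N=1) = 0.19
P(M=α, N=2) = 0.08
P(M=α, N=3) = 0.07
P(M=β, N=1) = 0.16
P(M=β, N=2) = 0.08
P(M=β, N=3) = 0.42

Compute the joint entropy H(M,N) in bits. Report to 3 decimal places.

H(M,N) = −Σ p(x,y)·log₂ p(x,y) over all 6 cells.
  cell (α,1): −0.19·log₂0.19 = 0.4552
  cell (α,2): −0.08·log₂0.08 = 0.2915
  cell (α,3): −0.07·log₂0.07 = 0.2686
  cell (β,1): −0.16·log₂0.16 = 0.4230
  cell (β,2): −0.08·log₂0.08 = 0.2915
  cell (β,3): −0.42·log₂0.42 = 0.5256
Sum = 2.255 bits.

2.255 bits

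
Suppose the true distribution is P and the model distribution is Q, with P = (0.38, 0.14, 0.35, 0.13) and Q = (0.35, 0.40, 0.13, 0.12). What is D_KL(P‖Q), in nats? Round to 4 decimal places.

0.2413 nats

D(P‖Q) = Σ p·ln(p/q).
  0.38·ln(0.38/0.35) = 0.03125
  0.14·ln(0.14/0.40) = -0.14698
  0.35·ln(0.35/0.13) = 0.34664
  0.13·ln(0.13/0.12) = 0.01041
D(P‖Q) = 0.2413 nats.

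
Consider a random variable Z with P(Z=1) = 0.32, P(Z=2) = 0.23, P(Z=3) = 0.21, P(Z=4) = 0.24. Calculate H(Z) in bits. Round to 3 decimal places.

H(Z) = −Σ p·log₂ p.
  −(0.32)·log₂(0.32) = 0.5260
  −(0.23)·log₂(0.23) = 0.4877
  −(0.21)·log₂(0.21) = 0.4728
  −(0.24)·log₂(0.24) = 0.4941
Sum: 0.5260 + 0.4877 + 0.4728 + 0.4941 = 1.981 bits.

1.981 bits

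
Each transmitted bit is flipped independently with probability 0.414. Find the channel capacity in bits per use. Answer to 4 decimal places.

0.0214 bits

Binary symmetric channel: C = 1 − h₂(ε) where h₂ is the binary entropy function.
h₂(0.414) = −0.414·log₂0.414 − 0.586·log₂0.586 = 0.9786.
C = 1 − 0.9786 = 0.0214 bits per channel use.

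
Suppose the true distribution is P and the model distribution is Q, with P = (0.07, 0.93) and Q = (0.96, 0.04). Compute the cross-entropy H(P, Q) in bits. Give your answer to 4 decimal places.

4.3229 bits

H(P,Q) = −Σ p·log₂ q.
  −0.07·log₂(0.96) = 0.00412
  −0.93·log₂(0.04) = 4.31879
H(P,Q) = 4.3229 bits.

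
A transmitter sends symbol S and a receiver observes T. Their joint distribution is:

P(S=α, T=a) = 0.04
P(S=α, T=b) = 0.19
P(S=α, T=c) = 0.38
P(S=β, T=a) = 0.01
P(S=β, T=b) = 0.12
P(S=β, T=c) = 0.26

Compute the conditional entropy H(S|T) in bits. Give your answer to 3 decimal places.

0.958 bits

Chain rule: H(S|T) = H(S,T) − H(T).
Marginals: p(S) = (0.6100, 0.3900), p(T) = (0.0500, 0.3100, 0.6400).
H(S,T) = 2.1102 bits; H(T) = 1.1520 bits.
H(S|T) = 2.1102 − 1.1520 = 0.958 bits.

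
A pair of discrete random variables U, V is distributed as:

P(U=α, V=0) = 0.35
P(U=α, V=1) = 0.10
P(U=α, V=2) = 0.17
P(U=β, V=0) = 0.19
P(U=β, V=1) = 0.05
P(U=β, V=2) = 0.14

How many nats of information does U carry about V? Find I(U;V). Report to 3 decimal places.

0.005 nats

Marginals: p(U) = (0.6200, 0.3800), p(V) = (0.5400, 0.1500, 0.3100).
I(U;V) = H(U) + H(V) − H(U,V).
H(U) = 0.6641, H(V) = 0.9804, H(U,V) = 1.6395.
I(U;V) = 0.6641 + 0.9804 − 1.6395 = 0.005 nats.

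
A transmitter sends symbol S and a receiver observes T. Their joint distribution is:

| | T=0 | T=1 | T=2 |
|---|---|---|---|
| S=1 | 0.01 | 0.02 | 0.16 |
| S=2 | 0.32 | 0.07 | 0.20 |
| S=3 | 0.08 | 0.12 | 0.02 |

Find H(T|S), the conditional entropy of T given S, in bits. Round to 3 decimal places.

1.248 bits

Chain rule: H(T|S) = H(S,T) − H(S).
Marginals: p(S) = (0.1900, 0.5900, 0.2200), p(T) = (0.4100, 0.2100, 0.3800).
H(S,T) = 2.6328 bits; H(S) = 1.3849 bits.
H(T|S) = 2.6328 − 1.3849 = 1.248 bits.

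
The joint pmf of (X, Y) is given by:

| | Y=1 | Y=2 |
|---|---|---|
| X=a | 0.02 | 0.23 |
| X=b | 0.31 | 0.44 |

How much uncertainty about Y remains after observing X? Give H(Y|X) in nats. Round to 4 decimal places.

Marginals: p(X) = (0.2500, 0.7500), p(Y) = (0.3300, 0.6700).
H(Y|X) = Σ p(X) · H(Y|X=·).
  X=a: p=0.2500, H(Y|X=a) = 0.2788
  X=b: p=0.7500, H(Y|X=b) = 0.6780
Weighted sum = 0.5782 nats.

0.5782 nats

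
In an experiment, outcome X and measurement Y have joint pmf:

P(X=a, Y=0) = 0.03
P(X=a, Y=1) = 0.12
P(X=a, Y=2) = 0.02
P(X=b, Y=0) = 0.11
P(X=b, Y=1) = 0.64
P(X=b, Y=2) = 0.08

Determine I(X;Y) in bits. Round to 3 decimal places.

Marginals: p(X) = (0.1700, 0.8300), p(Y) = (0.1400, 0.7600, 0.1000).
I(X;Y) = H(X) + H(Y) − H(X,Y).
H(X) = 0.6577, H(Y) = 1.0302, H(X,Y) = 1.6856.
I(X;Y) = 0.6577 + 1.0302 − 1.6856 = 0.002 bits.

0.002 bits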